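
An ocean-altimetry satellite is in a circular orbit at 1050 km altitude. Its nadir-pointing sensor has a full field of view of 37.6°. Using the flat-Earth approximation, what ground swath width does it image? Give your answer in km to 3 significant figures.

715 km

Half-angle = 37.6°/2 = 18.8°.
Swath width ≈ 2h·tan(θ/2) = 2 × 1050 × tan(18.8°) = 714.9 km.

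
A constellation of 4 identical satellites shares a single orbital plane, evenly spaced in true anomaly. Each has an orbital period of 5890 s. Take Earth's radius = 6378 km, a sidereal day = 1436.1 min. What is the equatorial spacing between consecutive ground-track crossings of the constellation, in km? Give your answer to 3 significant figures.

Single-satellite node shift = (5890.0/86166) × 360° = 24.61°.
With 4 satellites evenly phased, successive equator crossings are 24.61/4 = 6.152° apart.
That is 6.152 × 111.3 = 685 km at the equator.

685 km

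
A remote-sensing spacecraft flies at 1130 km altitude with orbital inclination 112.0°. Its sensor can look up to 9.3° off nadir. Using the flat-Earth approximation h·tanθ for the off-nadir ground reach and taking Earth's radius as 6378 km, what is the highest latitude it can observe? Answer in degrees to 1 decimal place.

69.7°

Retrograde orbit: the ground track reaches ±(180° − i) = ±(180 − 112.0) = ±68.0°.
Sensor half-swath on the ground ≈ 1130·tan(9.3°) = 185 km = 1.66° of latitude.
Maximum observable latitude ≈ 68.0 + 1.66 = 69.7°.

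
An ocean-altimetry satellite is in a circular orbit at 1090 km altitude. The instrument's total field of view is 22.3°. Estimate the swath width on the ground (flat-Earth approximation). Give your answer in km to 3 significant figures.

Half-angle = 22.3°/2 = 11.15°.
Swath width ≈ 2h·tan(θ/2) = 2 × 1090 × tan(11.15°) = 429.7 km.

430 km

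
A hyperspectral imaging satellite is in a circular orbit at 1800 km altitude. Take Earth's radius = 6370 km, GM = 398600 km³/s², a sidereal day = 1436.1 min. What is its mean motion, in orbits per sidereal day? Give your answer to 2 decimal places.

Semi-major axis a = 6370 + 1800 = 8170 km. Period T = 2π√(a³/μ) = 2π√(8170³/398600) = 7349.3 s = 122.49 min.
Orbits per sidereal day = 86166 / 7349.3 = 11.724.

11.72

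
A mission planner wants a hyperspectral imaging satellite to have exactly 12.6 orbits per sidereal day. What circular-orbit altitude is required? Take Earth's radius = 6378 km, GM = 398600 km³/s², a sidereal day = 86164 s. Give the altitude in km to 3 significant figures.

Required period T = 86164 / 12.6 = 6838.4 s.
From T = 2π√(a³/μ): a = (μ T²/4π²)^(1/3) = (398600 × 6838.4² / 4π²)^(1/3) = 7787 km.
Altitude h = a − R = 7787 − 6378 = 1409 km.

1410 km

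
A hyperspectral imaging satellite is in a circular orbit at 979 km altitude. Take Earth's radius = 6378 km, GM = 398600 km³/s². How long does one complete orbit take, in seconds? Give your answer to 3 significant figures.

6280 seconds

Semi-major axis a = 6378 + 979 = 7357 km. Period T = 2π√(a³/μ) = 2π√(7357³/398600) = 6280.0 s = 104.67 min.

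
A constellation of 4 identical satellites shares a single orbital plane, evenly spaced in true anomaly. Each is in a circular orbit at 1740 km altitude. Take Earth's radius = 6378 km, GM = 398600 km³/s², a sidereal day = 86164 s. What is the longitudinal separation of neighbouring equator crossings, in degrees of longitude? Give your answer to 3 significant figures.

7.60°

Semi-major axis a = 6378 + 1740 = 8118 km. Period T = 2π√(a³/μ) = 2π√(8118³/398600) = 7279.2 s = 121.32 min.
Single-satellite node shift = (7279.2/86164) × 360° = 30.41°.
With 4 satellites evenly phased, successive equator crossings are 30.41/4 = 7.603° apart.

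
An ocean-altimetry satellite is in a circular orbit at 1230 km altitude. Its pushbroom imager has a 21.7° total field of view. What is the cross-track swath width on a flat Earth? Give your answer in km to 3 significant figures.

471 km

Half-angle = 21.7°/2 = 10.85°.
Swath width ≈ 2h·tan(θ/2) = 2 × 1230 × tan(10.85°) = 471.5 km.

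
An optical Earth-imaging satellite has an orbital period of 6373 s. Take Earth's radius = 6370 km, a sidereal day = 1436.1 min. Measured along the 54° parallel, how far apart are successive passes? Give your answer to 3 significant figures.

Node shift per orbit = (6373.0/86166) × 360° = 26.63°.
Equatorial spacing = 26.63 × 111.2 km/° = 2960 km.
At 54° latitude, spacing = 2960 × cos(54°) = 1740 km.

1740 km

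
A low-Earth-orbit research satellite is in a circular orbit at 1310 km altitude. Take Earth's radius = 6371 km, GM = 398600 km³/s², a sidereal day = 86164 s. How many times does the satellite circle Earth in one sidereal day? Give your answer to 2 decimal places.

12.86

Semi-major axis a = 6371 + 1310 = 7681 km. Period T = 2π√(a³/μ) = 2π√(7681³/398600) = 6699.4 s = 111.66 min.
Orbits per sidereal day = 86164 / 6699.4 = 12.861.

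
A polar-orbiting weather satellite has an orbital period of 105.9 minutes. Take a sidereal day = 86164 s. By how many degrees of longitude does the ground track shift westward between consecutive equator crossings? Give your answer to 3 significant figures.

T = 105.9 min = 6354.0 s.
During one orbit Earth rotates (6354.0 / 86164) × 360° = 26.55°.

26.5°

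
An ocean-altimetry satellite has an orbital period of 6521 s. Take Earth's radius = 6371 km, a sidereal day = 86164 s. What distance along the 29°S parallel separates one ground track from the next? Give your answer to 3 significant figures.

2650 km

Node shift per orbit = (6521.0/86164) × 360° = 27.25°.
Equatorial spacing = 27.25 × 111.2 km/° = 3030 km.
At 29° latitude, spacing = 3030 × cos(29°) = 2650 km.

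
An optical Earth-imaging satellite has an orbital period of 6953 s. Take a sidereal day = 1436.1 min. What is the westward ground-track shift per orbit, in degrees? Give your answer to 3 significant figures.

29.0°

During one orbit Earth rotates (6953.0 / 86166) × 360° = 29.05°.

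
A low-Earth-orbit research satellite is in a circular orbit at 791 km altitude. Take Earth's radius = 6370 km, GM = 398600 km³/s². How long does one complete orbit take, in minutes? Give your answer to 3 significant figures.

101 min

Semi-major axis a = 6370 + 791 = 7161 km. Period T = 2π√(a³/μ) = 2π√(7161³/398600) = 6030.8 s = 100.51 min.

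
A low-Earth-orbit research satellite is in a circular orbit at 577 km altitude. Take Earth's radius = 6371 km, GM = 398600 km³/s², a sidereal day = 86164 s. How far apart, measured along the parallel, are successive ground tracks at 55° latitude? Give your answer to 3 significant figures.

Semi-major axis a = 6371 + 577 = 6948 km. Period T = 2π√(a³/μ) = 2π√(6948³/398600) = 5763.7 s = 96.06 min.
Node shift per orbit = (5763.7/86164) × 360° = 24.08°.
Equatorial spacing = 24.08 × 111.2 km/° = 2678 km.
At 55° latitude, spacing = 2678 × cos(55°) = 1536 km.

1540 km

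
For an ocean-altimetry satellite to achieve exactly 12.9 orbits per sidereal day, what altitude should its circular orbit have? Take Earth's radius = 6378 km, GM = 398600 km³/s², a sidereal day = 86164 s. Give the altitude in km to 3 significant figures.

Required period T = 86164 / 12.9 = 6679.4 s.
From T = 2π√(a³/μ): a = (μ T²/4π²)^(1/3) = (398600 × 6679.4² / 4π²)^(1/3) = 7666 km.
Altitude h = a − R = 7666 − 6378 = 1288 km.

1290 km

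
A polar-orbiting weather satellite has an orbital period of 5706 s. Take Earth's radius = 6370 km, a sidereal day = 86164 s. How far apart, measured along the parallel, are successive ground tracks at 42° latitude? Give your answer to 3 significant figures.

1970 km

Node shift per orbit = (5706.0/86164) × 360° = 23.84°.
Equatorial spacing = 23.84 × 111.2 km/° = 2650 km.
At 42° latitude, spacing = 2650 × cos(42°) = 1970 km.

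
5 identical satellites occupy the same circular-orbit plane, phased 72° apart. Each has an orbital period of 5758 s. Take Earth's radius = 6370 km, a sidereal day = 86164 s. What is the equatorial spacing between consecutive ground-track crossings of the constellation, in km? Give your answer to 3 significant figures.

535 km

Single-satellite node shift = (5758.0/86164) × 360° = 24.06°.
With 5 satellites evenly phased, successive equator crossings are 24.06/5 = 4.811° apart.
That is 4.811 × 111.2 = 535 km at the equator.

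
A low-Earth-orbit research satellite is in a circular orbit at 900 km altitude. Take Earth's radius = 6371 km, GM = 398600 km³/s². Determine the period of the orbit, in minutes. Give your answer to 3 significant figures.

103 min

Semi-major axis a = 6371 + 900 = 7271 km. Period T = 2π√(a³/μ) = 2π√(7271³/398600) = 6170.2 s = 102.84 min.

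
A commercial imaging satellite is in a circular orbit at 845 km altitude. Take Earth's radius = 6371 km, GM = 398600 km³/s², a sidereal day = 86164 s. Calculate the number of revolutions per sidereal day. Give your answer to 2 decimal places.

Semi-major axis a = 6371 + 845 = 7216 km. Period T = 2π√(a³/μ) = 2π√(7216³/398600) = 6100.4 s = 101.67 min.
Orbits per sidereal day = 86164 / 6100.4 = 14.124.

14.12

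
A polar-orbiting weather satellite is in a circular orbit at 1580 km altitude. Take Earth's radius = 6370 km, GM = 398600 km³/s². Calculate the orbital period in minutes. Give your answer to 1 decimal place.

Semi-major axis a = 6370 + 1580 = 7950 km. Period T = 2π√(a³/μ) = 2π√(7950³/398600) = 7054.4 s = 117.57 min.

117.6 min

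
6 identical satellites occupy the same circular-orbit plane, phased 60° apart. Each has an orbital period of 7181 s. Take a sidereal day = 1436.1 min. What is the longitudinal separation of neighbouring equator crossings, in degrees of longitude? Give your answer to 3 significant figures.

5.00°

Single-satellite node shift = (7181.0/86166) × 360° = 30.00°.
With 6 satellites evenly phased, successive equator crossings are 30.00/6 = 5.000° apart.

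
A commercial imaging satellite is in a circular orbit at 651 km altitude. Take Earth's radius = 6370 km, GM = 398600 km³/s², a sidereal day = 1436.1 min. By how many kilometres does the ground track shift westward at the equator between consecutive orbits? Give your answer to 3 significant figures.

Semi-major axis a = 6370 + 651 = 7021 km. Period T = 2π√(a³/μ) = 2π√(7021³/398600) = 5854.8 s = 97.58 min.
During one orbit Earth rotates (5854.8 / 86166) × 360° = 24.46°.
At the equator that is 24.46° × (2π·6370/360) km/° = 24.46 × 111.2 = 2720 km.

2720 km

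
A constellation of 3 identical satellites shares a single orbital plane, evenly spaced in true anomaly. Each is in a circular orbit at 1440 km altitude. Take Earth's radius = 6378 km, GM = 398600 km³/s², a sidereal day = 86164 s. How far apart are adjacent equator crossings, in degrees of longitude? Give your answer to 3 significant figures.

Semi-major axis a = 6378 + 1440 = 7818 km. Period T = 2π√(a³/μ) = 2π√(7818³/398600) = 6879.5 s = 114.66 min.
Single-satellite node shift = (6879.5/86164) × 360° = 28.74°.
With 3 satellites evenly phased, successive equator crossings are 28.74/3 = 9.581° apart.

9.58°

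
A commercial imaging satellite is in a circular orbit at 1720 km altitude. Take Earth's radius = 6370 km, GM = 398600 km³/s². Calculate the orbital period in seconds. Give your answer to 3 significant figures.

7240 seconds

Semi-major axis a = 6370 + 1720 = 8090 km. Period T = 2π√(a³/μ) = 2π√(8090³/398600) = 7241.6 s = 120.69 min.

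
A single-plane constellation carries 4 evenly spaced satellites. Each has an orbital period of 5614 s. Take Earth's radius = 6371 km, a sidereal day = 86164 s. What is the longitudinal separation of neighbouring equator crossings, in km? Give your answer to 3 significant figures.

Single-satellite node shift = (5614.0/86164) × 360° = 23.46°.
With 4 satellites evenly phased, successive equator crossings are 23.46/4 = 5.864° apart.
That is 5.864 × 111.2 = 652 km at the equator.

652 km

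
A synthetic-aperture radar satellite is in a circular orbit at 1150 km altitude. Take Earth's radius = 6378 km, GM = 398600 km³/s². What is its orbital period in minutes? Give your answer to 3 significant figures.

Semi-major axis a = 6378 + 1150 = 7528 km. Period T = 2π√(a³/μ) = 2π√(7528³/398600) = 6500.3 s = 108.34 min.

108 min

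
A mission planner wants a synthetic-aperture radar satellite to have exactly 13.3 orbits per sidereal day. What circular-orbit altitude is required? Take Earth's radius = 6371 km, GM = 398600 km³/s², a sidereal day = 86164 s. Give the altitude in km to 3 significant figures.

1140 km

Required period T = 86164 / 13.3 = 6478.5 s.
From T = 2π√(a³/μ): a = (μ T²/4π²)^(1/3) = (398600 × 6478.5² / 4π²)^(1/3) = 7511 km.
Altitude h = a − R = 7511 − 6371 = 1140 km.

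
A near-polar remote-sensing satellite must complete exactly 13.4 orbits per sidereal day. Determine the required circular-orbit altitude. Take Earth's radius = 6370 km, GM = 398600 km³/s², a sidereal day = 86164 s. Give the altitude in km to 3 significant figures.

Required period T = 86164 / 13.4 = 6430.1 s.
From T = 2π√(a³/μ): a = (μ T²/4π²)^(1/3) = (398600 × 6430.1² / 4π²)^(1/3) = 7474 km.
Altitude h = a − R = 7474 − 6370 = 1104 km.

1100 km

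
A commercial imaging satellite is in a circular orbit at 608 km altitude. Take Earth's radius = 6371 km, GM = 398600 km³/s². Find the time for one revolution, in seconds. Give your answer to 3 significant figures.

5800 seconds

Semi-major axis a = 6371 + 608 = 6979 km. Period T = 2π√(a³/μ) = 2π√(6979³/398600) = 5802.3 s = 96.71 min.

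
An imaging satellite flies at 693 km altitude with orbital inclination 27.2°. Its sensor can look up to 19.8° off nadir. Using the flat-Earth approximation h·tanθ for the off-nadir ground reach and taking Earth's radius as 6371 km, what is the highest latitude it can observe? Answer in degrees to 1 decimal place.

For a prograde orbit the ground track reaches latitude ±i = ±27.2°.
Sensor half-swath on the ground ≈ 693·tan(19.8°) = 249 km = 2.24° of latitude.
Maximum observable latitude ≈ 27.2 + 2.24 = 29.4°.

29.4°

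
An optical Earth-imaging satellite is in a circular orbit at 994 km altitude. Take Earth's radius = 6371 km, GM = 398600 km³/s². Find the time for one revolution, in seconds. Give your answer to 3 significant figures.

6290 seconds

Semi-major axis a = 6371 + 994 = 7365 km. Period T = 2π√(a³/μ) = 2π√(7365³/398600) = 6290.3 s = 104.84 min.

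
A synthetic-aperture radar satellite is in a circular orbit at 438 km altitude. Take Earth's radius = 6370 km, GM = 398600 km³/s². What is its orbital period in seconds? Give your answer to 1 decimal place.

Semi-major axis a = 6370 + 438 = 6808 km. Period T = 2π√(a³/μ) = 2π√(6808³/398600) = 5590.4 s = 93.17 min.

5590.4 seconds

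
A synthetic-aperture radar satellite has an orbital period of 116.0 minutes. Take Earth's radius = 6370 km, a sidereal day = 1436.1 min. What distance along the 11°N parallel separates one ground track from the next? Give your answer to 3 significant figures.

T = 116.0 min = 6960.0 s.
Node shift per orbit = (6960.0/86166) × 360° = 29.08°.
Equatorial spacing = 29.08 × 111.2 km/° = 3233 km.
At 11° latitude, spacing = 3233 × cos(11°) = 3174 km.

3170 km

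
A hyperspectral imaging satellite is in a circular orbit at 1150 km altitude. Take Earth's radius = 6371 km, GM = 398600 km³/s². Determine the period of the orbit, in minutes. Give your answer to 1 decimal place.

108.2 min

Semi-major axis a = 6371 + 1150 = 7521 km. Period T = 2π√(a³/μ) = 2π√(7521³/398600) = 6491.2 s = 108.19 min.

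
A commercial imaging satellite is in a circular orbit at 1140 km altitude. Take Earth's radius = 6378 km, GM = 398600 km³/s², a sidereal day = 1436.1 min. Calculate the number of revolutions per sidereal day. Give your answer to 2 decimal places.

Semi-major axis a = 6378 + 1140 = 7518 km. Period T = 2π√(a³/μ) = 2π√(7518³/398600) = 6487.3 s = 108.12 min.
Orbits per sidereal day = 86166 / 6487.3 = 13.282.

13.28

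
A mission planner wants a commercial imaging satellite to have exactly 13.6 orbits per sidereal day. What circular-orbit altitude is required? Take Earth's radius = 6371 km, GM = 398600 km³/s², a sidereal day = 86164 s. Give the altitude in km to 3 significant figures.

Required period T = 86164 / 13.6 = 6335.6 s.
From T = 2π√(a³/μ): a = (μ T²/4π²)^(1/3) = (398600 × 6335.6² / 4π²)^(1/3) = 7400 km.
Altitude h = a − R = 7400 − 6371 = 1029 km.

1030 km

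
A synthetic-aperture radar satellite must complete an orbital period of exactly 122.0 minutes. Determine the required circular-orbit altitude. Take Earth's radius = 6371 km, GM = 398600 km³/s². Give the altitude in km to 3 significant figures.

T = 122.0 min = 7320.0 s.
From T = 2π√(a³/μ): a = (μ T²/4π²)^(1/3) = (398600 × 7320.0² / 4π²)^(1/3) = 8148 km.
Altitude h = a − R = 8148 − 6371 = 1777 km.

1780 km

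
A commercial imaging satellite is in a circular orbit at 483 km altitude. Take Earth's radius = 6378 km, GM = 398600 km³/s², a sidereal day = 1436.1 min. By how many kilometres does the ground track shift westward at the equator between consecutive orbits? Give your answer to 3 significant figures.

Semi-major axis a = 6378 + 483 = 6861 km. Period T = 2π√(a³/μ) = 2π√(6861³/398600) = 5655.8 s = 94.26 min.
During one orbit Earth rotates (5655.8 / 86166) × 360° = 23.63°.
At the equator that is 23.63° × (2π·6378/360) km/° = 23.63 × 111.3 = 2630 km.

2630 km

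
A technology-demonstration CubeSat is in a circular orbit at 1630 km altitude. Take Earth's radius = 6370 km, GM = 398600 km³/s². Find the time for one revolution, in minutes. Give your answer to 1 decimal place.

Semi-major axis a = 6370 + 1630 = 8000 km. Period T = 2π√(a³/μ) = 2π√(8000³/398600) = 7121.1 s = 118.68 min.

118.7 min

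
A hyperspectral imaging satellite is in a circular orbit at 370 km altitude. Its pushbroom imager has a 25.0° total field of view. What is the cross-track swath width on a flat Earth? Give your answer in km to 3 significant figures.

Half-angle = 25.0°/2 = 12.5°.
Swath width ≈ 2h·tan(θ/2) = 2 × 370 × tan(12.5°) = 164.1 km.

164 km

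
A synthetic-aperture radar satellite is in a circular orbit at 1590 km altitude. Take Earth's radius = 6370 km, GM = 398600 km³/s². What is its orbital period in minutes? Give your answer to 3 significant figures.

Semi-major axis a = 6370 + 1590 = 7960 km. Period T = 2π√(a³/μ) = 2π√(7960³/398600) = 7067.7 s = 117.80 min.

118 min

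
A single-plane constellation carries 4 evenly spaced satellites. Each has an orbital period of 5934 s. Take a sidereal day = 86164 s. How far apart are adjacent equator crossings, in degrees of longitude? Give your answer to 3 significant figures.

6.20°

Single-satellite node shift = (5934.0/86164) × 360° = 24.79°.
With 4 satellites evenly phased, successive equator crossings are 24.79/4 = 6.198° apart.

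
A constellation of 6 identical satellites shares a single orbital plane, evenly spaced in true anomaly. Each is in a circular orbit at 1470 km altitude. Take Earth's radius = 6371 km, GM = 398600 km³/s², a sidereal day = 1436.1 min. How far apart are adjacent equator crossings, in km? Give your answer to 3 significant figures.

Semi-major axis a = 6371 + 1470 = 7841 km. Period T = 2π√(a³/μ) = 2π√(7841³/398600) = 6909.8 s = 115.16 min.
Single-satellite node shift = (6909.8/86166) × 360° = 28.87°.
With 6 satellites evenly phased, successive equator crossings are 28.87/6 = 4.812° apart.
That is 4.812 × 111.2 = 535 km at the equator.

535 km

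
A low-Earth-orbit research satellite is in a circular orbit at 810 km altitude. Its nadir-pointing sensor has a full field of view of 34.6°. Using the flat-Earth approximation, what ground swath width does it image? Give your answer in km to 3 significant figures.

505 km

Half-angle = 34.6°/2 = 17.3°.
Swath width ≈ 2h·tan(θ/2) = 2 × 810 × tan(17.3°) = 504.6 km.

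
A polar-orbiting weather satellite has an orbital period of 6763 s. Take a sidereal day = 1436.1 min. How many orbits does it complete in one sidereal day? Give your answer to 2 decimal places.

12.74

Orbits per sidereal day = 86166 / 6763.0 = 12.741.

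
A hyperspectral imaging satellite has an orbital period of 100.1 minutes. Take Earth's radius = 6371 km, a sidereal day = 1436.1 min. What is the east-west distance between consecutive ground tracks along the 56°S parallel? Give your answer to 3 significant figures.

T = 100.1 min = 6006.0 s.
Node shift per orbit = (6006.0/86166) × 360° = 25.09°.
Equatorial spacing = 25.09 × 111.2 km/° = 2790 km.
At 56° latitude, spacing = 2790 × cos(56°) = 1560 km.

1560 km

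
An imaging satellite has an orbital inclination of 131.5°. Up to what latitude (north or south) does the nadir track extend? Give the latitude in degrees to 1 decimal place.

Retrograde orbit: the ground track reaches ±(180° − i) = ±(180 − 131.5) = ±48.5°.

48.5°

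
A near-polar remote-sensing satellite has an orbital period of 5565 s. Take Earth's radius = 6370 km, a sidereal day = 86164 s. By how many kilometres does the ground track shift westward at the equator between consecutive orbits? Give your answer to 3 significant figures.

During one orbit Earth rotates (5565.0 / 86164) × 360° = 23.25°.
At the equator that is 23.25° × (2π·6370/360) km/° = 23.25 × 111.2 = 2585 km.

2580 km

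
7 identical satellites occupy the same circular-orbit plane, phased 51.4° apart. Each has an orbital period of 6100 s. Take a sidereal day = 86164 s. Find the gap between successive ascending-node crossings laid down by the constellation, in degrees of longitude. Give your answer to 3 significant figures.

3.64°

Single-satellite node shift = (6100.0/86164) × 360° = 25.49°.
With 7 satellites evenly phased, successive equator crossings are 25.49/7 = 3.641° apart.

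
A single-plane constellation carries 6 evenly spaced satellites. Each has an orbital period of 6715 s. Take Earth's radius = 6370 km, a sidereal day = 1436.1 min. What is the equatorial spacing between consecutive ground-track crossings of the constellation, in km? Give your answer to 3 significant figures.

520 km

Single-satellite node shift = (6715.0/86166) × 360° = 28.06°.
With 6 satellites evenly phased, successive equator crossings are 28.06/6 = 4.676° apart.
That is 4.676 × 111.2 = 520 km at the equator.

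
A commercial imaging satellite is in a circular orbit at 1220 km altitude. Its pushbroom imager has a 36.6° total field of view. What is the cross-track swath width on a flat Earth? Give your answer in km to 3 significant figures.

Half-angle = 36.6°/2 = 18.3°.
Swath width ≈ 2h·tan(θ/2) = 2 × 1220 × tan(18.3°) = 807.0 km.

807 km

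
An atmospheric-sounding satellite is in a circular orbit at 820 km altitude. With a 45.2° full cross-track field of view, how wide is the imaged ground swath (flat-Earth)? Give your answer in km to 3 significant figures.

683 km

Half-angle = 45.2°/2 = 22.6°.
Swath width ≈ 2h·tan(θ/2) = 2 × 820 × tan(22.6°) = 682.7 km.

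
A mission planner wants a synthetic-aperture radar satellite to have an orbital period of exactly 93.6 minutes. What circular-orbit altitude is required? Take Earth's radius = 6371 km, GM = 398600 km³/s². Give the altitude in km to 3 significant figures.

T = 93.6 min = 5616.0 s.
From T = 2π√(a³/μ): a = (μ T²/4π²)^(1/3) = (398600 × 5616.0² / 4π²)^(1/3) = 6829 km.
Altitude h = a − R = 6829 − 6371 = 458 km.

458 km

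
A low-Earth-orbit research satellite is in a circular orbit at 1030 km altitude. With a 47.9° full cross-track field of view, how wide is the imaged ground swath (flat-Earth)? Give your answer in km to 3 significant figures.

915 km

Half-angle = 47.9°/2 = 23.95°.
Swath width ≈ 2h·tan(θ/2) = 2 × 1030 × tan(23.95°) = 915.0 km.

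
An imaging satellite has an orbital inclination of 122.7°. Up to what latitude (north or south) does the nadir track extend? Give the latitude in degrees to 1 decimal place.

Retrograde orbit: the ground track reaches ±(180° − i) = ±(180 − 122.7) = ±57.3°.

57.3°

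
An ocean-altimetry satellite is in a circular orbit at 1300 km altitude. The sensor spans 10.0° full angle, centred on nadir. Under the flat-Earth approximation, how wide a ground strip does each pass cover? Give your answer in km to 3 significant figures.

Half-angle = 10.0°/2 = 5°.
Swath width ≈ 2h·tan(θ/2) = 2 × 1300 × tan(5°) = 227.5 km.

227 km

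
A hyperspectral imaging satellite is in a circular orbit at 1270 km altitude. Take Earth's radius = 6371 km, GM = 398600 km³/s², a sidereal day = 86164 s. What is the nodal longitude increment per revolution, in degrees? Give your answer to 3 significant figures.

27.8°

Semi-major axis a = 6371 + 1270 = 7641 km. Period T = 2π√(a³/μ) = 2π√(7641³/398600) = 6647.2 s = 110.79 min.
During one orbit Earth rotates (6647.2 / 86164) × 360° = 27.77°.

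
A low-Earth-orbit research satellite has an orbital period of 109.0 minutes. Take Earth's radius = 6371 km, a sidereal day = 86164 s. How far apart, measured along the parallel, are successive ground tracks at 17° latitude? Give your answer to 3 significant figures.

T = 109.0 min = 6540.0 s.
Node shift per orbit = (6540.0/86164) × 360° = 27.32°.
Equatorial spacing = 27.32 × 111.2 km/° = 3038 km.
At 17° latitude, spacing = 3038 × cos(17°) = 2906 km.

2910 km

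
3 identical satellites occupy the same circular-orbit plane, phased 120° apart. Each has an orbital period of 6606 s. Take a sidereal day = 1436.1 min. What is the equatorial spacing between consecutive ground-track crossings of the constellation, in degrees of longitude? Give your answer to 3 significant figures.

9.20°

Single-satellite node shift = (6606.0/86166) × 360° = 27.60°.
With 3 satellites evenly phased, successive equator crossings are 27.60/3 = 9.200° apart.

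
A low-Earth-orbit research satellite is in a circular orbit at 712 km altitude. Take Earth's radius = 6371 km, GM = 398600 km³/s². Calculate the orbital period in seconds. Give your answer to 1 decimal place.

5932.5 seconds

Semi-major axis a = 6371 + 712 = 7083 km. Period T = 2π√(a³/μ) = 2π√(7083³/398600) = 5932.5 s = 98.87 min.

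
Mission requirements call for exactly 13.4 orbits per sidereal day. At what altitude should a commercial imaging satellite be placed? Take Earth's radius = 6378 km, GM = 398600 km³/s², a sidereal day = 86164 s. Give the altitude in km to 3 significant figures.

1100 km

Required period T = 86164 / 13.4 = 6430.1 s.
From T = 2π√(a³/μ): a = (μ T²/4π²)^(1/3) = (398600 × 6430.1² / 4π²)^(1/3) = 7474 km.
Altitude h = a − R = 7474 − 6378 = 1096 km.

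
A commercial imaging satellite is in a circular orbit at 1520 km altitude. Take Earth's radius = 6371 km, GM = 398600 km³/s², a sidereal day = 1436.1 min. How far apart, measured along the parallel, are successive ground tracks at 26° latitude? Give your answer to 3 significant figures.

2910 km

Semi-major axis a = 6371 + 1520 = 7891 km. Period T = 2π√(a³/μ) = 2π√(7891³/398600) = 6976.0 s = 116.27 min.
Node shift per orbit = (6976.0/86166) × 360° = 29.15°.
Equatorial spacing = 29.15 × 111.2 km/° = 3241 km.
At 26° latitude, spacing = 3241 × cos(26°) = 2913 km.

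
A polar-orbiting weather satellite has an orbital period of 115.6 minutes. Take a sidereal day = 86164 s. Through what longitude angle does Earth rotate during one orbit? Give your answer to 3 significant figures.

T = 115.6 min = 6936.0 s.
During one orbit Earth rotates (6936.0 / 86164) × 360° = 28.98°.

29.0°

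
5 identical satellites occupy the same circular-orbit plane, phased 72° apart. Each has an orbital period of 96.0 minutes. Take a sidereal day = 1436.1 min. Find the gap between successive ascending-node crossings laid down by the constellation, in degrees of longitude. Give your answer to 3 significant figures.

T = 96.0 min = 5760.0 s.
Single-satellite node shift = (5760.0/86166) × 360° = 24.07°.
With 5 satellites evenly phased, successive equator crossings are 24.07/5 = 4.813° apart.

4.81°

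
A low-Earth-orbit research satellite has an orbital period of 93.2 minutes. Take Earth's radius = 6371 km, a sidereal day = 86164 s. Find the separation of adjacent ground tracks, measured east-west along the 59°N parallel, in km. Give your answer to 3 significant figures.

T = 93.2 min = 5592.0 s.
Node shift per orbit = (5592.0/86164) × 360° = 23.36°.
Equatorial spacing = 23.36 × 111.2 km/° = 2598 km.
At 59° latitude, spacing = 2598 × cos(59°) = 1338 km.

1340 km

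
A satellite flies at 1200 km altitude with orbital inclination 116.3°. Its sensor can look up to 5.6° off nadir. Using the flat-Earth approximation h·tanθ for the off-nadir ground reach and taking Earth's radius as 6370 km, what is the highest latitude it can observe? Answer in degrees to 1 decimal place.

Retrograde orbit: the ground track reaches ±(180° − i) = ±(180 − 116.3) = ±63.7°.
Sensor half-swath on the ground ≈ 1200·tan(5.6°) = 118 km = 1.06° of latitude.
Maximum observable latitude ≈ 63.7 + 1.06 = 64.8°.

64.8°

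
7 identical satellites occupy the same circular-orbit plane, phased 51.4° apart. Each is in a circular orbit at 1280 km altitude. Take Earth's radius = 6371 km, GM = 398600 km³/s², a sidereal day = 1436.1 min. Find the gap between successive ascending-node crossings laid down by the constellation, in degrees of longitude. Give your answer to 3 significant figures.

Semi-major axis a = 6371 + 1280 = 7651 km. Period T = 2π√(a³/μ) = 2π√(7651³/398600) = 6660.2 s = 111.00 min.
Single-satellite node shift = (6660.2/86166) × 360° = 27.83°.
With 7 satellites evenly phased, successive equator crossings are 27.83/7 = 3.975° apart.

3.98°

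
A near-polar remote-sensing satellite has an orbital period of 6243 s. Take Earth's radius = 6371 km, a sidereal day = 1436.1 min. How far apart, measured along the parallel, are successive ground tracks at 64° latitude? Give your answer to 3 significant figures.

1270 km

Node shift per orbit = (6243.0/86166) × 360° = 26.08°.
Equatorial spacing = 26.08 × 111.2 km/° = 2900 km.
At 64° latitude, spacing = 2900 × cos(64°) = 1271 km.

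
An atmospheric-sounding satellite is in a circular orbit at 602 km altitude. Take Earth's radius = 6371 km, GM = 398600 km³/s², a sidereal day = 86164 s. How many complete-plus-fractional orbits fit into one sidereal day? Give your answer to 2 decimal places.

Semi-major axis a = 6371 + 602 = 6973 km. Period T = 2π√(a³/μ) = 2π√(6973³/398600) = 5794.8 s = 96.58 min.
Orbits per sidereal day = 86164 / 5794.8 = 14.869.

14.87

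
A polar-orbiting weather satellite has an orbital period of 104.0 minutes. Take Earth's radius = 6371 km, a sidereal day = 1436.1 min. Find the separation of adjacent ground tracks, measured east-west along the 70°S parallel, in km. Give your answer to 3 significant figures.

T = 104.0 min = 6240.0 s.
Node shift per orbit = (6240.0/86166) × 360° = 26.07°.
Equatorial spacing = 26.07 × 111.2 km/° = 2899 km.
At 70° latitude, spacing = 2899 × cos(70°) = 991 km.

991 km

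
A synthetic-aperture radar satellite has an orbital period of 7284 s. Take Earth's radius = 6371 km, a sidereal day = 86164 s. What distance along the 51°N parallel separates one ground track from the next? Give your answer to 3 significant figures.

2130 km

Node shift per orbit = (7284.0/86164) × 360° = 30.43°.
Equatorial spacing = 30.43 × 111.2 km/° = 3384 km.
At 51° latitude, spacing = 3384 × cos(51°) = 2130 km.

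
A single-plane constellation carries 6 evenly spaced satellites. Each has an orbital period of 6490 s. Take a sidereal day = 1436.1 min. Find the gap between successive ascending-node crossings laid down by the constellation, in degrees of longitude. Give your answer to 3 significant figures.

4.52°

Single-satellite node shift = (6490.0/86166) × 360° = 27.12°.
With 6 satellites evenly phased, successive equator crossings are 27.12/6 = 4.519° apart.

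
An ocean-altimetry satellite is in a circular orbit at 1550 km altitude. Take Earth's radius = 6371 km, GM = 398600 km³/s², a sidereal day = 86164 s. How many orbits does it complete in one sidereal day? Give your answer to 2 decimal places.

12.28

Semi-major axis a = 6371 + 1550 = 7921 km. Period T = 2π√(a³/μ) = 2π√(7921³/398600) = 7015.9 s = 116.93 min.
Orbits per sidereal day = 86164 / 7015.9 = 12.281.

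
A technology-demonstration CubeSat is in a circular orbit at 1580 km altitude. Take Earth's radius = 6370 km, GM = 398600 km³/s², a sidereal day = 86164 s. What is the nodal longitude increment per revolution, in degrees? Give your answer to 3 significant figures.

29.5°

Semi-major axis a = 6370 + 1580 = 7950 km. Period T = 2π√(a³/μ) = 2π√(7950³/398600) = 7054.4 s = 117.57 min.
During one orbit Earth rotates (7054.4 / 86164) × 360° = 29.47°.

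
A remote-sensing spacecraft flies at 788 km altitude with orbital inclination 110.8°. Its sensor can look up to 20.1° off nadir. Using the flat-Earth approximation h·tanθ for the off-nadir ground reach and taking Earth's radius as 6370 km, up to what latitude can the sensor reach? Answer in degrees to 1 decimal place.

Retrograde orbit: the ground track reaches ±(180° − i) = ±(180 − 110.8) = ±69.2°.
Sensor half-swath on the ground ≈ 788·tan(20.1°) = 288 km = 2.59° of latitude.
Maximum observable latitude ≈ 69.2 + 2.59 = 71.8°.

71.8°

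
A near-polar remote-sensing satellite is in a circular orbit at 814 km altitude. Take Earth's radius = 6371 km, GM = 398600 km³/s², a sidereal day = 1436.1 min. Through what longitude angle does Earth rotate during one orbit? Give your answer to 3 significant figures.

Semi-major axis a = 6371 + 814 = 7185 km. Period T = 2π√(a³/μ) = 2π√(7185³/398600) = 6061.1 s = 101.02 min.
During one orbit Earth rotates (6061.1 / 86166) × 360° = 25.32°.

25.3°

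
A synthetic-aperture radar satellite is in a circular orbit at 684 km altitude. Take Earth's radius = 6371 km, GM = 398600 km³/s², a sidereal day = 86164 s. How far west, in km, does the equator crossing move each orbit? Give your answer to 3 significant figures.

Semi-major axis a = 6371 + 684 = 7055 km. Period T = 2π√(a³/μ) = 2π√(7055³/398600) = 5897.3 s = 98.29 min.
During one orbit Earth rotates (5897.3 / 86164) × 360° = 24.64°.
At the equator that is 24.64° × (2π·6371/360) km/° = 24.64 × 111.2 = 2740 km.

2740 km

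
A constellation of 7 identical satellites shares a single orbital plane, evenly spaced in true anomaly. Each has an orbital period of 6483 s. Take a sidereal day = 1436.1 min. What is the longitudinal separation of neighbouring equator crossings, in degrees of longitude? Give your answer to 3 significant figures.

Single-satellite node shift = (6483.0/86166) × 360° = 27.09°.
With 7 satellites evenly phased, successive equator crossings are 27.09/7 = 3.869° apart.

3.87°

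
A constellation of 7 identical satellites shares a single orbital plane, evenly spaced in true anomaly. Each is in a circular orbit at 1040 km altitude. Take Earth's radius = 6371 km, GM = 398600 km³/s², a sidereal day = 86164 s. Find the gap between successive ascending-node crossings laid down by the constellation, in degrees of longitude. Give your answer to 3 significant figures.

Semi-major axis a = 6371 + 1040 = 7411 km. Period T = 2π√(a³/μ) = 2π√(7411³/398600) = 6349.3 s = 105.82 min.
Single-satellite node shift = (6349.3/86164) × 360° = 26.53°.
With 7 satellites evenly phased, successive equator crossings are 26.53/7 = 3.790° apart.

3.79°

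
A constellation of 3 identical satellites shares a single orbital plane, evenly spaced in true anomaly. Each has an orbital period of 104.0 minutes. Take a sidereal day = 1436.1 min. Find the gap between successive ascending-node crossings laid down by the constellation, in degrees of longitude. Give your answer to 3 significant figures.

T = 104.0 min = 6240.0 s.
Single-satellite node shift = (6240.0/86166) × 360° = 26.07°.
With 3 satellites evenly phased, successive equator crossings are 26.07/3 = 8.690° apart.

8.69°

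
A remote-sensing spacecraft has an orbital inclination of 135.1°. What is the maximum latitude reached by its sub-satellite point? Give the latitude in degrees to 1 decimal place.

Retrograde orbit: the ground track reaches ±(180° − i) = ±(180 − 135.1) = ±44.9°.

44.9°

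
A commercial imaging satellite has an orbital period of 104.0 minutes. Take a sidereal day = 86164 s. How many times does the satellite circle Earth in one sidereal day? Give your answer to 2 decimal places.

13.81

T = 104.0 min = 6240.0 s.
Orbits per sidereal day = 86164 / 6240.0 = 13.808.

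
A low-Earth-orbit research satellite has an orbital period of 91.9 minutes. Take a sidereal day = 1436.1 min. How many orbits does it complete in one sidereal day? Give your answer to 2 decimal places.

T = 91.9 min = 5514.0 s.
Orbits per sidereal day = 86166 / 5514.0 = 15.627.

15.63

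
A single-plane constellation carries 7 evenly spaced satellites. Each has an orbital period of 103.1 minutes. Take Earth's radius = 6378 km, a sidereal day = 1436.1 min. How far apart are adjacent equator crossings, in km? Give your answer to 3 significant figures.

411 km

T = 103.1 min = 6186.0 s.
Single-satellite node shift = (6186.0/86166) × 360° = 25.84°.
With 7 satellites evenly phased, successive equator crossings are 25.84/7 = 3.692° apart.
That is 3.692 × 111.3 = 411 km at the equator.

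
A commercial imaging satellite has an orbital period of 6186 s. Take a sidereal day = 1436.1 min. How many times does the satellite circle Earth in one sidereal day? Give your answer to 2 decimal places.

13.93

Orbits per sidereal day = 86166 / 6186.0 = 13.929.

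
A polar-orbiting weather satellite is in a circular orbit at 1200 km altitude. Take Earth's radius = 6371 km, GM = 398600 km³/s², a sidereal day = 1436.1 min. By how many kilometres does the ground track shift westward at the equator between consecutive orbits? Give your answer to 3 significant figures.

Semi-major axis a = 6371 + 1200 = 7571 km. Period T = 2π√(a³/μ) = 2π√(7571³/398600) = 6556.0 s = 109.27 min.
During one orbit Earth rotates (6556.0 / 86166) × 360° = 27.39°.
At the equator that is 27.39° × (2π·6371/360) km/° = 27.39 × 111.2 = 3046 km.

3050 km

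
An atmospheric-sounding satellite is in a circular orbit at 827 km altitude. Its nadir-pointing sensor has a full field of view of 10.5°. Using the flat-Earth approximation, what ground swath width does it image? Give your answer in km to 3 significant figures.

Half-angle = 10.5°/2 = 5.25°.
Swath width ≈ 2h·tan(θ/2) = 2 × 827 × tan(5.25°) = 152.0 km.

152 km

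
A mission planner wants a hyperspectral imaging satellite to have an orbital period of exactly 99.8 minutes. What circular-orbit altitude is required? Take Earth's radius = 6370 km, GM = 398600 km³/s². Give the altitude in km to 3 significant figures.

757 km

T = 99.8 min = 5988.0 s.
From T = 2π√(a³/μ): a = (μ T²/4π²)^(1/3) = (398600 × 5988.0² / 4π²)^(1/3) = 7127 km.
Altitude h = a − R = 7127 − 6370 = 757 km.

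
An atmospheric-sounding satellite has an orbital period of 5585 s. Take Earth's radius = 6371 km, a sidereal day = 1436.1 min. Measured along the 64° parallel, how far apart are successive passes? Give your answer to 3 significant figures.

1140 km

Node shift per orbit = (5585.0/86166) × 360° = 23.33°.
Equatorial spacing = 23.33 × 111.2 km/° = 2595 km.
At 64° latitude, spacing = 2595 × cos(64°) = 1137 km.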